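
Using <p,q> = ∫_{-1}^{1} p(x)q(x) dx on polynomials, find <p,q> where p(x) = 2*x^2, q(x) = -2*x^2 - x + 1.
<p,q> = -4/15

Expand the product: p(x)·q(x) = -4*x^4 - 2*x^3 + 2*x^2.
∫_{-1}^{1} of each monomial x^k gives [2/(k+1) if k even, 0 if k odd]. Integrating term-by-term (or equivalently evaluating the antiderivative F(x) = -4*x^5/5 - x^4/2 + 2*x^3/3 at the endpoints):
  F(1) − F(−1) = -19/30 − (-11/30) = -4/15.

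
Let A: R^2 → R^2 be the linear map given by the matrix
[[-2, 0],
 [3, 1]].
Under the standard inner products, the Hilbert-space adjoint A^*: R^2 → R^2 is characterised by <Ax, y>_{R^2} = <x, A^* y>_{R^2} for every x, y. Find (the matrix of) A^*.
A^* = A^T =
[[-2, 3],
 [0, 1]]

For real matrices with standard dot products, the defining identity <Ax, y> = <x, A^* y> gives (Ax)^T y = x^T (A^*) y, i.e. x^T A^T y = x^T (A^*) y. Since this holds for all x, y, we must have A^* = A^T. Therefore
A^* =
[[-2, 3],
 [0, 1]].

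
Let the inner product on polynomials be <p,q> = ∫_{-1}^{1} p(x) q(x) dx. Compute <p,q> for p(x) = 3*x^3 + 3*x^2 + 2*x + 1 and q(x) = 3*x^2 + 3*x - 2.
<p,q> = 26/5

Expand the product: p(x)·q(x) = 9*x^5 + 18*x^4 + 9*x^3 + 3*x^2 - x - 2.
∫_{-1}^{1} of each monomial x^k gives [2/(k+1) if k even, 0 if k odd]. Integrating term-by-term (or equivalently evaluating the antiderivative F(x) = 3*x^6/2 + 18*x^5/5 + 9*x^4/4 + x^3 - x^2/2 - 2*x at the endpoints):
  F(1) − F(−1) = 117/20 − (13/20) = 26/5.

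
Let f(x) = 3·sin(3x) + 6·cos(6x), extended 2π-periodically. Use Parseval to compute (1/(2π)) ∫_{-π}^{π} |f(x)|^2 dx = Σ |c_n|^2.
Σ |c_n|^2 = 45/2

Expand |f|^2 and use orthogonality of {sin(nx), cos(mx)} on [-π, π]:
  ∫_{-π}^{π} sin(nx)^2 dx = π, ∫ cos(mx)^2 dx = π, and cross terms integrate to 0.
So ∫_{-π}^{π} f(x)^2 dx = 3^2 · π + 6^2 · π = (9 + 36)π.
Divide by 2π: (9 + 36)/2 = 45/2.
By Parseval, this equals Σ |c_n|^2.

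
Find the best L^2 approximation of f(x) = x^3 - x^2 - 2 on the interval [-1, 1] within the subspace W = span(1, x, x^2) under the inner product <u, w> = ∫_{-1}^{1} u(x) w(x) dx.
g(x) = -x^2 + 3*x/5 - 2

The best approximation g ∈ W is the orthogonal projection of f onto W. Writing g = a_0 + a_1 x + a_2 x^2, the coefficients solve the normal equations G · a = b where
  G_{ij} = <φ_i, φ_j> and b_i = <f, φ_i>, with φ_0 = 1, φ_1 = x, φ_2 = x^2.
G =
  [2, 0, 2/3]
  [0, 2/3, 0]
  [2/3, 0, 2/5],
b = (-14/3, 2/5, -26/15).
Solving gives a_0 = -2, a_1 = 3/5, a_2 = -1, so
  g(x) = -x^2 + 3*x/5 - 2.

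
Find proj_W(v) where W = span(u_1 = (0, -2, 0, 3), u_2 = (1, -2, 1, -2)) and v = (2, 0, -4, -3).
proj_W(v) = (17/63, 16/21, 17/63, -157/63)

Set up U = [u_1 | ... | u_2] ∈ R^(4×2). The projector onto W = col(U) is P = U (U^T U)^(-1) U^T.
Compute U^T U =
  [13, -2]
  [-2, 10],
and U^T v = (-9, 4).
Solve U^T U · c = U^T v for the coefficients: c = (-41/63, 17/63). The projection is proj_W(v) = U c.
Check: (v - proj_W(v)) · u_1 = 0  (should be 0).
Check: (v - proj_W(v)) · u_2 = 0  (should be 0).
Result: proj_W(v) = (17/63, 16/21, 17/63, -157/63).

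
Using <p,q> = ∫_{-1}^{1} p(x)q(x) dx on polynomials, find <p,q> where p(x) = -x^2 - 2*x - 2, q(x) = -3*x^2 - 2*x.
<p,q> = 118/15

Expand the product: p(x)·q(x) = 3*x^4 + 8*x^3 + 10*x^2 + 4*x.
∫_{-1}^{1} of each monomial x^k gives [2/(k+1) if k even, 0 if k odd]. Integrating term-by-term (or equivalently evaluating the antiderivative F(x) = 3*x^5/5 + 2*x^4 + 10*x^3/3 + 2*x^2 at the endpoints):
  F(1) − F(−1) = 119/15 − (1/15) = 118/15.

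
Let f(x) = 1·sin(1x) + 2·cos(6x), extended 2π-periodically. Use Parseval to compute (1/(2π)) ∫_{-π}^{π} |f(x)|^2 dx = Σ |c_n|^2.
Σ |c_n|^2 = 5/2

Expand |f|^2 and use orthogonality of {sin(nx), cos(mx)} on [-π, π]:
  ∫_{-π}^{π} sin(nx)^2 dx = π, ∫ cos(mx)^2 dx = π, and cross terms integrate to 0.
So ∫_{-π}^{π} f(x)^2 dx = 1^2 · π + 2^2 · π = (1 + 4)π.
Divide by 2π: (1 + 4)/2 = 5/2.
By Parseval, this equals Σ |c_n|^2.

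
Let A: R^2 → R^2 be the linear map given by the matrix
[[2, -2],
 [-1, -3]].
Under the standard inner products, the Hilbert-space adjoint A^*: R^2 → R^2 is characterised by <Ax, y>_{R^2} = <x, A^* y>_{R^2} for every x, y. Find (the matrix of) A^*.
A^* = A^T =
[[2, -1],
 [-2, -3]]

For real matrices with standard dot products, the defining identity <Ax, y> = <x, A^* y> gives (Ax)^T y = x^T (A^*) y, i.e. x^T A^T y = x^T (A^*) y. Since this holds for all x, y, we must have A^* = A^T. Therefore
A^* =
[[2, -1],
 [-2, -3]].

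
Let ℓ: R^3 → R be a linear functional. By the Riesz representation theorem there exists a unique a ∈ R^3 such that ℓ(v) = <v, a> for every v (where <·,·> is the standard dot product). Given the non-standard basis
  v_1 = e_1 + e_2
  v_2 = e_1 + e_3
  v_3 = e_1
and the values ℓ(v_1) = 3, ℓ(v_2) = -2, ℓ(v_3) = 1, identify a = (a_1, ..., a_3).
a = (1, 2, -3)

Write a = (a_1, ..., a_3) in the standard basis. For each basis vector v_i, ℓ(v_i) = <v_i, a> is a linear equation in the a_j's. Collect the n equations into a matrix system V a = ℓ, where row i of V is v_i (expressed in the standard basis). Since V is invertible (lower-triangular with 1s on the diagonal, up to permutation), solve by back-substitution:
  V =
[[1, 1, 0],
 [1, 0, 1],
 [1, 0, 0]]
  V a = (3, -2, 1)
Solving gives a = (1, 2, -3).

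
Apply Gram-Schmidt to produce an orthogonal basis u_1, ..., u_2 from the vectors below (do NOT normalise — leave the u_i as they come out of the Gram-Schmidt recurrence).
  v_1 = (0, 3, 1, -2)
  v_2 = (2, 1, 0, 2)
Orthogonal basis:
  u_1 = (0, 3, 1, -2)
  u_2 = (2, 17/14, 1/14, 13/7)

Apply the Gram-Schmidt recurrence
  u_1 = v_1
  u_i = v_i − Σ_{j<i} ((v_i · u_j) / (u_j · u_j)) · u_j.

Step by step this gives:
  u_1 = (0, 3, 1, -2)
  u_2 = (2, 17/14, 1/14, 13/7)

Orthogonality check:
  u_2 · u_1 = 0 (should be 0)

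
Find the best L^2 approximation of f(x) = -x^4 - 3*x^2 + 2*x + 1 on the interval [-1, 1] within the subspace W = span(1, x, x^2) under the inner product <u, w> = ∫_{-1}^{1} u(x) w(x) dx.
g(x) = -27*x^2/7 + 2*x + 38/35

The best approximation g ∈ W is the orthogonal projection of f onto W. Writing g = a_0 + a_1 x + a_2 x^2, the coefficients solve the normal equations G · a = b where
  G_{ij} = <φ_i, φ_j> and b_i = <f, φ_i>, with φ_0 = 1, φ_1 = x, φ_2 = x^2.
G =
  [2, 0, 2/3]
  [0, 2/3, 0]
  [2/3, 0, 2/5],
b = (-2/5, 4/3, -86/105).
Solving gives a_0 = 38/35, a_1 = 2, a_2 = -27/7, so
  g(x) = -27*x^2/7 + 2*x + 38/35.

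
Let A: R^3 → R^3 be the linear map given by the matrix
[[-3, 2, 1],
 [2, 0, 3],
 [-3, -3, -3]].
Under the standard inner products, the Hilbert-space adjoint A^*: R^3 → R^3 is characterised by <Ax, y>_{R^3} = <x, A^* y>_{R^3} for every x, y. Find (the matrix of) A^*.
A^* = A^T =
[[-3, 2, -3],
 [2, 0, -3],
 [1, 3, -3]]

For real matrices with standard dot products, the defining identity <Ax, y> = <x, A^* y> gives (Ax)^T y = x^T (A^*) y, i.e. x^T A^T y = x^T (A^*) y. Since this holds for all x, y, we must have A^* = A^T. Therefore
A^* =
[[-3, 2, -3],
 [2, 0, -3],
 [1, 3, -3]].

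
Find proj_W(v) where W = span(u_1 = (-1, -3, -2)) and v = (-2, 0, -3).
proj_W(v) = (-4/7, -12/7, -8/7)

Set up U = [u_1 | ... | u_1] ∈ R^(3×1). The projector onto W = col(U) is P = U (U^T U)^(-1) U^T.
Compute U^T U =
  [14],
and U^T v = (8).
Solve U^T U · c = U^T v for the coefficients: c = (4/7). The projection is proj_W(v) = U c.
Check: (v - proj_W(v)) · u_1 = 0  (should be 0).
Result: proj_W(v) = (-4/7, -12/7, -8/7).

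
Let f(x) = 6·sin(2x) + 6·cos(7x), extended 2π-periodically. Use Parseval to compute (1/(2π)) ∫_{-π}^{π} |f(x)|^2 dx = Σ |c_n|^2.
Σ |c_n|^2 = 36

Expand |f|^2 and use orthogonality of {sin(nx), cos(mx)} on [-π, π]:
  ∫_{-π}^{π} sin(nx)^2 dx = π, ∫ cos(mx)^2 dx = π, and cross terms integrate to 0.
So ∫_{-π}^{π} f(x)^2 dx = 6^2 · π + 6^2 · π = (36 + 36)π.
Divide by 2π: (36 + 36)/2 = 36.
By Parseval, this equals Σ |c_n|^2.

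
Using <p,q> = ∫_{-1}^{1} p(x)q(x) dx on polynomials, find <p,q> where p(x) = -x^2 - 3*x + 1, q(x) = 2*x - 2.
<p,q> = -20/3

Expand the product: p(x)·q(x) = -2*x^3 - 4*x^2 + 8*x - 2.
∫_{-1}^{1} of each monomial x^k gives [2/(k+1) if k even, 0 if k odd]. Integrating term-by-term (or equivalently evaluating the antiderivative F(x) = -x^4/2 - 4*x^3/3 + 4*x^2 - 2*x at the endpoints):
  F(1) − F(−1) = 1/6 − (41/6) = -20/3.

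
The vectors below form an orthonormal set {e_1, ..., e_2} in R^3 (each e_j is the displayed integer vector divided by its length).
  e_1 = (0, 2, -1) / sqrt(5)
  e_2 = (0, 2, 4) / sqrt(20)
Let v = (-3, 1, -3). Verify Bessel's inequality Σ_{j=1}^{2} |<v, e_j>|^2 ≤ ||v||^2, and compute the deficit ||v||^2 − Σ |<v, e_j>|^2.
Σ |<v, e_j>|^2 = 10; ||v||^2 = 19; deficit = 9

Write each e_j = u_j / sqrt(<u_j, u_j>) where u_j is the displayed integer vector. Then <v, e_j> = <v, u_j> / sqrt(<u_j, u_j>), so |<v, e_j>|^2 = <v, u_j>^2 / <u_j, u_j>.
Coefficients: <v, e_1> = 5/sqrt(5), <v, e_2> = -10/sqrt(20).
Square and sum: Σ |<v, e_j>|^2 = 10.
Compute ||v||^2 = v·v = 19.
Deficit = 19 − 10 = 9 ≥ 0, confirming Bessel's inequality. (The deficit equals ||v − Σ <v,e_j> e_j||^2, the squared distance from v to span{e_j}.)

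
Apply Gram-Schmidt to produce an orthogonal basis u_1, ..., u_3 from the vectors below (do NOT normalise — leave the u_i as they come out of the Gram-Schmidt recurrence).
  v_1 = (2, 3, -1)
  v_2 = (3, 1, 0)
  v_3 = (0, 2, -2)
Orthogonal basis:
  u_1 = (2, 3, -1)
  u_2 = (12/7, -13/14, 9/14)
  u_3 = (8/59, -24/59, -56/59)

Apply the Gram-Schmidt recurrence
  u_1 = v_1
  u_i = v_i − Σ_{j<i} ((v_i · u_j) / (u_j · u_j)) · u_j.

Step by step this gives:
  u_1 = (2, 3, -1)
  u_2 = (12/7, -13/14, 9/14)
  u_3 = (8/59, -24/59, -56/59)

Orthogonality check:
  u_2 · u_1 = 0 (should be 0)
  u_3 · u_1 = 0 (should be 0)
  u_3 · u_2 = 0 (should be 0)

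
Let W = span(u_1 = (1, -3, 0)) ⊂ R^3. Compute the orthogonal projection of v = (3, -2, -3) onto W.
proj_W(v) = (9/10, -27/10, 0)

Set up U = [u_1 | ... | u_1] ∈ R^(3×1). The projector onto W = col(U) is P = U (U^T U)^(-1) U^T.
Compute U^T U =
  [10],
and U^T v = (9).
Solve U^T U · c = U^T v for the coefficients: c = (9/10). The projection is proj_W(v) = U c.
Check: (v - proj_W(v)) · u_1 = 0  (should be 0).
Result: proj_W(v) = (9/10, -27/10, 0).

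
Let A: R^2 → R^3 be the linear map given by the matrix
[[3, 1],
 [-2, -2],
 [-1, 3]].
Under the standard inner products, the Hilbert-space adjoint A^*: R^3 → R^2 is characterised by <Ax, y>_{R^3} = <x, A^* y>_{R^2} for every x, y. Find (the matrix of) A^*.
A^* = A^T =
[[3, -2, -1],
 [1, -2, 3]]

For real matrices with standard dot products, the defining identity <Ax, y> = <x, A^* y> gives (Ax)^T y = x^T (A^*) y, i.e. x^T A^T y = x^T (A^*) y. Since this holds for all x, y, we must have A^* = A^T. Therefore
A^* =
[[3, -2, -1],
 [1, -2, 3]].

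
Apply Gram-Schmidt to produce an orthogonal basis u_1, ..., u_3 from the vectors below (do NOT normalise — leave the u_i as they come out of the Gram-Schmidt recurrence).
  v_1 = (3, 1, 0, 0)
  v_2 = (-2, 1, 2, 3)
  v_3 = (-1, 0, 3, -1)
Orthogonal basis:
  u_1 = (3, 1, 0, 0)
  u_2 = (-1/2, 3/2, 2, 3)
  u_3 = (2/155, -6/155, 79/31, -52/31)

Apply the Gram-Schmidt recurrence
  u_1 = v_1
  u_i = v_i − Σ_{j<i} ((v_i · u_j) / (u_j · u_j)) · u_j.

Step by step this gives:
  u_1 = (3, 1, 0, 0)
  u_2 = (-1/2, 3/2, 2, 3)
  u_3 = (2/155, -6/155, 79/31, -52/31)

Orthogonality check:
  u_2 · u_1 = 0 (should be 0)
  u_3 · u_1 = 0 (should be 0)
  u_3 · u_2 = 0 (should be 0)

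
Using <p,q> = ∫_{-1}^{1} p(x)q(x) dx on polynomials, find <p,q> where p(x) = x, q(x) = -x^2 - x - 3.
<p,q> = -2/3

Expand the product: p(x)·q(x) = -x^3 - x^2 - 3*x.
∫_{-1}^{1} of each monomial x^k gives [2/(k+1) if k even, 0 if k odd]. Integrating term-by-term (or equivalently evaluating the antiderivative F(x) = -x^4/4 - x^3/3 - 3*x^2/2 at the endpoints):
  F(1) − F(−1) = -25/12 − (-17/12) = -2/3.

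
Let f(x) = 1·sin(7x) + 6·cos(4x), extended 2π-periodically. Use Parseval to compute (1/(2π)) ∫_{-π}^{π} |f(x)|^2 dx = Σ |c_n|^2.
Σ |c_n|^2 = 37/2

Expand |f|^2 and use orthogonality of {sin(nx), cos(mx)} on [-π, π]:
  ∫_{-π}^{π} sin(nx)^2 dx = π, ∫ cos(mx)^2 dx = π, and cross terms integrate to 0.
So ∫_{-π}^{π} f(x)^2 dx = 1^2 · π + 6^2 · π = (1 + 36)π.
Divide by 2π: (1 + 36)/2 = 37/2.
By Parseval, this equals Σ |c_n|^2.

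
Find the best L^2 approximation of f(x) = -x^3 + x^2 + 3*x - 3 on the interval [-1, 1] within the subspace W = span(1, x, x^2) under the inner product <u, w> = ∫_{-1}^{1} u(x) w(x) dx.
g(x) = x^2 + 12*x/5 - 3

The best approximation g ∈ W is the orthogonal projection of f onto W. Writing g = a_0 + a_1 x + a_2 x^2, the coefficients solve the normal equations G · a = b where
  G_{ij} = <φ_i, φ_j> and b_i = <f, φ_i>, with φ_0 = 1, φ_1 = x, φ_2 = x^2.
G =
  [2, 0, 2/3]
  [0, 2/3, 0]
  [2/3, 0, 2/5],
b = (-16/3, 8/5, -8/5).
Solving gives a_0 = -3, a_1 = 12/5, a_2 = 1, so
  g(x) = x^2 + 12*x/5 - 3.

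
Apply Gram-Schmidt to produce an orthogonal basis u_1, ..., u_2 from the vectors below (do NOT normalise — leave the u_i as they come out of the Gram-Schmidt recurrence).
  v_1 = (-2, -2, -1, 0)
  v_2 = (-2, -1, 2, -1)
Orthogonal basis:
  u_1 = (-2, -2, -1, 0)
  u_2 = (-10/9, -1/9, 22/9, -1)

Apply the Gram-Schmidt recurrence
  u_1 = v_1
  u_i = v_i − Σ_{j<i} ((v_i · u_j) / (u_j · u_j)) · u_j.

Step by step this gives:
  u_1 = (-2, -2, -1, 0)
  u_2 = (-10/9, -1/9, 22/9, -1)

Orthogonality check:
  u_2 · u_1 = 0 (should be 0)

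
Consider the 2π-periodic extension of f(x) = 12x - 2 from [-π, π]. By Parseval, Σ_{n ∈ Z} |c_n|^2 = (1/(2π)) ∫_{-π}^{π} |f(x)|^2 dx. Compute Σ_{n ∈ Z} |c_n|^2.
Σ |c_n|^2 = 48π^2 + 4

Expand and integrate term by term over [-π, π]:
  ∫ (12x)^2 dx = 144·(2π^3/3); ∫ 2·12·(-2)·x dx = 0 (odd integrand); ∫ (-2)^2 dx = 4·2π.
So (1/(2π)) ∫_{-π}^{π} (12x - 2)^2 dx = 144π^2/3 + 4 = 48π^2 + 4.
Parseval ⇒ Σ |c_n|^2 = 48π^2 + 4.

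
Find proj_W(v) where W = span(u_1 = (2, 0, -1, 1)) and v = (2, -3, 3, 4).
proj_W(v) = (5/3, 0, -5/6, 5/6)

Set up U = [u_1 | ... | u_1] ∈ R^(4×1). The projector onto W = col(U) is P = U (U^T U)^(-1) U^T.
Compute U^T U =
  [6],
and U^T v = (5).
Solve U^T U · c = U^T v for the coefficients: c = (5/6). The projection is proj_W(v) = U c.
Check: (v - proj_W(v)) · u_1 = 0  (should be 0).
Result: proj_W(v) = (5/3, 0, -5/6, 5/6).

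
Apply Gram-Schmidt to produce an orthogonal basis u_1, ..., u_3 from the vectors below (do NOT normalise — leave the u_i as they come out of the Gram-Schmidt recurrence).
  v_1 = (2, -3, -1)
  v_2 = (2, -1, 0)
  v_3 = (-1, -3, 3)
Orthogonal basis:
  u_1 = (2, -3, -1)
  u_2 = (1, 1/2, 1/2)
  u_3 = (-19/21, -38/21, 76/21)

Apply the Gram-Schmidt recurrence
  u_1 = v_1
  u_i = v_i − Σ_{j<i} ((v_i · u_j) / (u_j · u_j)) · u_j.

Step by step this gives:
  u_1 = (2, -3, -1)
  u_2 = (1, 1/2, 1/2)
  u_3 = (-19/21, -38/21, 76/21)

Orthogonality check:
  u_2 · u_1 = 0 (should be 0)
  u_3 · u_1 = 0 (should be 0)
  u_3 · u_2 = 0 (should be 0)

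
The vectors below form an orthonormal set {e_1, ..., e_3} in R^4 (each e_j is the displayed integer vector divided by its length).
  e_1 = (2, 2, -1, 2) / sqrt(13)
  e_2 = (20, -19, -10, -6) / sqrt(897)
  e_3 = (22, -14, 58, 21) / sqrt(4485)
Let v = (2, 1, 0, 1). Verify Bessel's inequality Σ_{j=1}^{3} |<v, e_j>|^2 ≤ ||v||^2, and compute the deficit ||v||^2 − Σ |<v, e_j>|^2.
Σ |<v, e_j>|^2 = 374/65; ||v||^2 = 6; deficit = 16/65

Write each e_j = u_j / sqrt(<u_j, u_j>) where u_j is the displayed integer vector. Then <v, e_j> = <v, u_j> / sqrt(<u_j, u_j>), so |<v, e_j>|^2 = <v, u_j>^2 / <u_j, u_j>.
Coefficients: <v, e_1> = 8/sqrt(13), <v, e_2> = 15/sqrt(897), <v, e_3> = 51/sqrt(4485).
Square and sum: Σ |<v, e_j>|^2 = 374/65.
Compute ||v||^2 = v·v = 6.
Deficit = 6 − 374/65 = 16/65 ≥ 0, confirming Bessel's inequality. (The deficit equals ||v − Σ <v,e_j> e_j||^2, the squared distance from v to span{e_j}.)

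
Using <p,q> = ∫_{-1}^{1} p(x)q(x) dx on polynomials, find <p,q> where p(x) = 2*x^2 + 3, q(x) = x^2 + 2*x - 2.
<p,q> = -178/15

Expand the product: p(x)·q(x) = 2*x^4 + 4*x^3 - x^2 + 6*x - 6.
∫_{-1}^{1} of each monomial x^k gives [2/(k+1) if k even, 0 if k odd]. Integrating term-by-term (or equivalently evaluating the antiderivative F(x) = 2*x^5/5 + x^4 - x^3/3 + 3*x^2 - 6*x at the endpoints):
  F(1) − F(−1) = -29/15 − (149/15) = -178/15.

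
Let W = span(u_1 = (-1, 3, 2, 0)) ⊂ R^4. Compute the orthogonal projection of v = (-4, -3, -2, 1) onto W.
proj_W(v) = (9/14, -27/14, -9/7, 0)

Set up U = [u_1 | ... | u_1] ∈ R^(4×1). The projector onto W = col(U) is P = U (U^T U)^(-1) U^T.
Compute U^T U =
  [14],
and U^T v = (-9).
Solve U^T U · c = U^T v for the coefficients: c = (-9/14). The projection is proj_W(v) = U c.
Check: (v - proj_W(v)) · u_1 = 0  (should be 0).
Result: proj_W(v) = (9/14, -27/14, -9/7, 0).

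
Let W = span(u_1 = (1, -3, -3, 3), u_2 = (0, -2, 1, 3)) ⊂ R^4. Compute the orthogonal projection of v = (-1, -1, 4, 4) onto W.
proj_W(v) = (-47/62, -99/62, 261/62, 219/62)

Set up U = [u_1 | ... | u_2] ∈ R^(4×2). The projector onto W = col(U) is P = U (U^T U)^(-1) U^T.
Compute U^T U =
  [28, 12]
  [12, 14],
and U^T v = (2, 18).
Solve U^T U · c = U^T v for the coefficients: c = (-47/62, 60/31). The projection is proj_W(v) = U c.
Check: (v - proj_W(v)) · u_1 = 0  (should be 0).
Check: (v - proj_W(v)) · u_2 = 0  (should be 0).
Result: proj_W(v) = (-47/62, -99/62, 261/62, 219/62).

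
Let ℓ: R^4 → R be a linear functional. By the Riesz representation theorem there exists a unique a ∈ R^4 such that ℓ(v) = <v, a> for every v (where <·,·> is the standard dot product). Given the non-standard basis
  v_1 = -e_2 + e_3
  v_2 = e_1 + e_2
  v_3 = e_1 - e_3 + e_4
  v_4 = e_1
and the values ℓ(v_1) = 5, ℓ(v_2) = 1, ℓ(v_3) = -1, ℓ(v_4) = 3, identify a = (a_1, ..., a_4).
a = (3, -2, 3, -1)

Write a = (a_1, ..., a_4) in the standard basis. For each basis vector v_i, ℓ(v_i) = <v_i, a> is a linear equation in the a_j's. Collect the n equations into a matrix system V a = ℓ, where row i of V is v_i (expressed in the standard basis). Since V is invertible (lower-triangular with 1s on the diagonal, up to permutation), solve by back-substitution:
  V =
[[0, -1, 1, 0],
 [1, 1, 0, 0],
 [1, 0, -1, 1],
 [1, 0, 0, 0]]
  V a = (5, 1, -1, 3)
Solving gives a = (3, -2, 3, -1).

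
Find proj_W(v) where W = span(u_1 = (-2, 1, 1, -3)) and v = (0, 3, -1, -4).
proj_W(v) = (-28/15, 14/15, 14/15, -14/5)

Set up U = [u_1 | ... | u_1] ∈ R^(4×1). The projector onto W = col(U) is P = U (U^T U)^(-1) U^T.
Compute U^T U =
  [15],
and U^T v = (14).
Solve U^T U · c = U^T v for the coefficients: c = (14/15). The projection is proj_W(v) = U c.
Check: (v - proj_W(v)) · u_1 = 0  (should be 0).
Result: proj_W(v) = (-28/15, 14/15, 14/15, -14/5).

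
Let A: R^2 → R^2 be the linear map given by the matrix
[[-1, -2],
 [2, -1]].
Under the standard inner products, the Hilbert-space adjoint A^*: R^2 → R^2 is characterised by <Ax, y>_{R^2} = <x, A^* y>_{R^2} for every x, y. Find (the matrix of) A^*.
A^* = A^T =
[[-1, 2],
 [-2, -1]]

For real matrices with standard dot products, the defining identity <Ax, y> = <x, A^* y> gives (Ax)^T y = x^T (A^*) y, i.e. x^T A^T y = x^T (A^*) y. Since this holds for all x, y, we must have A^* = A^T. Therefore
A^* =
[[-1, 2],
 [-2, -1]].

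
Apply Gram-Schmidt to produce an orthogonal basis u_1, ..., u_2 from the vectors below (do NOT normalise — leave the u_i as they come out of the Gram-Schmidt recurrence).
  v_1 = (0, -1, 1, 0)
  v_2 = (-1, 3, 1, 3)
Orthogonal basis:
  u_1 = (0, -1, 1, 0)
  u_2 = (-1, 2, 2, 3)

Apply the Gram-Schmidt recurrence
  u_1 = v_1
  u_i = v_i − Σ_{j<i} ((v_i · u_j) / (u_j · u_j)) · u_j.

Step by step this gives:
  u_1 = (0, -1, 1, 0)
  u_2 = (-1, 2, 2, 3)

Orthogonality check:
  u_2 · u_1 = 0 (should be 0)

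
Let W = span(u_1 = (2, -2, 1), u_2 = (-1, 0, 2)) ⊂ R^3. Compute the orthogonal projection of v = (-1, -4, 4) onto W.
proj_W(v) = (19/45, -20/9, 212/45)

Set up U = [u_1 | ... | u_2] ∈ R^(3×2). The projector onto W = col(U) is P = U (U^T U)^(-1) U^T.
Compute U^T U =
  [9, 0]
  [0, 5],
and U^T v = (10, 9).
Solve U^T U · c = U^T v for the coefficients: c = (10/9, 9/5). The projection is proj_W(v) = U c.
Check: (v - proj_W(v)) · u_1 = 0  (should be 0).
Check: (v - proj_W(v)) · u_2 = 0  (should be 0).
Result: proj_W(v) = (19/45, -20/9, 212/45).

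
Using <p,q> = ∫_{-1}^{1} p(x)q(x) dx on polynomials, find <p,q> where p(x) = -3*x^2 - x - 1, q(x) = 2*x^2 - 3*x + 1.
<p,q> = -86/15

Expand the product: p(x)·q(x) = -6*x^4 + 7*x^3 - 2*x^2 + 2*x - 1.
∫_{-1}^{1} of each monomial x^k gives [2/(k+1) if k even, 0 if k odd]. Integrating term-by-term (or equivalently evaluating the antiderivative F(x) = -6*x^5/5 + 7*x^4/4 - 2*x^3/3 + x^2 - x at the endpoints):
  F(1) − F(−1) = -7/60 − (337/60) = -86/15.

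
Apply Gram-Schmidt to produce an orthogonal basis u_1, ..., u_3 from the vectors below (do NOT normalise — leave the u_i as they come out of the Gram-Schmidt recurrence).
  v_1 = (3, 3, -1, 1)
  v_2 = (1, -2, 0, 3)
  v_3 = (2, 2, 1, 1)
Orthogonal basis:
  u_1 = (3, 3, -1, 1)
  u_2 = (1, -2, 0, 3)
  u_3 = (9/70, 12/35, 8/5, 13/70)

Apply the Gram-Schmidt recurrence
  u_1 = v_1
  u_i = v_i − Σ_{j<i} ((v_i · u_j) / (u_j · u_j)) · u_j.

Step by step this gives:
  u_1 = (3, 3, -1, 1)
  u_2 = (1, -2, 0, 3)
  u_3 = (9/70, 12/35, 8/5, 13/70)

Orthogonality check:
  u_2 · u_1 = 0 (should be 0)
  u_3 · u_1 = 0 (should be 0)
  u_3 · u_2 = 0 (should be 0)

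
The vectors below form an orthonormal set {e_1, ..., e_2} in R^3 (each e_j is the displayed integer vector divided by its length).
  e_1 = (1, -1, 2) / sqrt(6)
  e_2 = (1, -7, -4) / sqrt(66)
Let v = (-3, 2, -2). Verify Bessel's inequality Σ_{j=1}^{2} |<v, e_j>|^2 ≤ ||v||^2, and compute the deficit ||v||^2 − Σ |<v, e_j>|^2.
Σ |<v, e_j>|^2 = 162/11; ||v||^2 = 17; deficit = 25/11

Write each e_j = u_j / sqrt(<u_j, u_j>) where u_j is the displayed integer vector. Then <v, e_j> = <v, u_j> / sqrt(<u_j, u_j>), so |<v, e_j>|^2 = <v, u_j>^2 / <u_j, u_j>.
Coefficients: <v, e_1> = -9/sqrt(6), <v, e_2> = -9/sqrt(66).
Square and sum: Σ |<v, e_j>|^2 = 162/11.
Compute ||v||^2 = v·v = 17.
Deficit = 17 − 162/11 = 25/11 ≥ 0, confirming Bessel's inequality. (The deficit equals ||v − Σ <v,e_j> e_j||^2, the squared distance from v to span{e_j}.)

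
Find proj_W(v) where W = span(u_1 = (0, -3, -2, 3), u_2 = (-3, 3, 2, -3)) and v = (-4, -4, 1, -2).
proj_W(v) = (-4, -6/11, -4/11, 6/11)

Set up U = [u_1 | ... | u_2] ∈ R^(4×2). The projector onto W = col(U) is P = U (U^T U)^(-1) U^T.
Compute U^T U =
  [22, -22]
  [-22, 31],
and U^T v = (4, 8).
Solve U^T U · c = U^T v for the coefficients: c = (50/33, 4/3). The projection is proj_W(v) = U c.
Check: (v - proj_W(v)) · u_1 = 0  (should be 0).
Check: (v - proj_W(v)) · u_2 = 0  (should be 0).
Result: proj_W(v) = (-4, -6/11, -4/11, 6/11).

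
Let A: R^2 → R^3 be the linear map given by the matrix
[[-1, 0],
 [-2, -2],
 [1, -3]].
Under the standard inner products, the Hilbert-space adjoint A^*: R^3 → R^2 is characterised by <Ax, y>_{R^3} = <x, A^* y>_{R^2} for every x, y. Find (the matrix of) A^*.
A^* = A^T =
[[-1, -2, 1],
 [0, -2, -3]]

For real matrices with standard dot products, the defining identity <Ax, y> = <x, A^* y> gives (Ax)^T y = x^T (A^*) y, i.e. x^T A^T y = x^T (A^*) y. Since this holds for all x, y, we must have A^* = A^T. Therefore
A^* =
[[-1, -2, 1],
 [0, -2, -3]].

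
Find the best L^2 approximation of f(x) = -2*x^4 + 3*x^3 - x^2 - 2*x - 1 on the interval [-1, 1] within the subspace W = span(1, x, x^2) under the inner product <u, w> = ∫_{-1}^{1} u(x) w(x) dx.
g(x) = -19*x^2/7 - x/5 - 29/35

The best approximation g ∈ W is the orthogonal projection of f onto W. Writing g = a_0 + a_1 x + a_2 x^2, the coefficients solve the normal equations G · a = b where
  G_{ij} = <φ_i, φ_j> and b_i = <f, φ_i>, with φ_0 = 1, φ_1 = x, φ_2 = x^2.
G =
  [2, 0, 2/3]
  [0, 2/3, 0]
  [2/3, 0, 2/5],
b = (-52/15, -2/15, -172/105).
Solving gives a_0 = -29/35, a_1 = -1/5, a_2 = -19/7, so
  g(x) = -19*x^2/7 - x/5 - 29/35.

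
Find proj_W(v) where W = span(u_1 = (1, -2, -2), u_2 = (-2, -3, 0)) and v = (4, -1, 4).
proj_W(v) = (68/101, 123/101, 12/101)

Set up U = [u_1 | ... | u_2] ∈ R^(3×2). The projector onto W = col(U) is P = U (U^T U)^(-1) U^T.
Compute U^T U =
  [9, 4]
  [4, 13],
and U^T v = (-2, -5).
Solve U^T U · c = U^T v for the coefficients: c = (-6/101, -37/101). The projection is proj_W(v) = U c.
Check: (v - proj_W(v)) · u_1 = 0  (should be 0).
Check: (v - proj_W(v)) · u_2 = 0  (should be 0).
Result: proj_W(v) = (68/101, 123/101, 12/101).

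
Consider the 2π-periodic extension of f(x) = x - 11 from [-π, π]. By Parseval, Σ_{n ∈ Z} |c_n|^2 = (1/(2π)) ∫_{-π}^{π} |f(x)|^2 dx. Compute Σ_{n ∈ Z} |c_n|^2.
Σ |c_n|^2 = π^2/3 + 121

Expand and integrate term by term over [-π, π]:
  ∫ (x)^2 dx = 1·(2π^3/3); ∫ 2·1·(-11)·x dx = 0 (odd integrand); ∫ (-11)^2 dx = 121·2π.
So (1/(2π)) ∫_{-π}^{π} (x - 11)^2 dx = 1π^2/3 + 121 = π^2/3 + 121.
Parseval ⇒ Σ |c_n|^2 = π^2/3 + 121.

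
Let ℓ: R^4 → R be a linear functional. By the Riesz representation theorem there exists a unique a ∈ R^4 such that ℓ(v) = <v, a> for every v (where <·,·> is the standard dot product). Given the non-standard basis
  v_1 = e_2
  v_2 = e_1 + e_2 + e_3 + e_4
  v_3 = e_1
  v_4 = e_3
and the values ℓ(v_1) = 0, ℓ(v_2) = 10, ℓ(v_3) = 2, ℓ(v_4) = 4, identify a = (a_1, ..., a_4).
a = (2, 0, 4, 4)

Write a = (a_1, ..., a_4) in the standard basis. For each basis vector v_i, ℓ(v_i) = <v_i, a> is a linear equation in the a_j's. Collect the n equations into a matrix system V a = ℓ, where row i of V is v_i (expressed in the standard basis). Since V is invertible (lower-triangular with 1s on the diagonal, up to permutation), solve by back-substitution:
  V =
[[0, 1, 0, 0],
 [1, 1, 1, 1],
 [1, 0, 0, 0],
 [0, 0, 1, 0]]
  V a = (0, 10, 2, 4)
Solving gives a = (2, 0, 4, 4).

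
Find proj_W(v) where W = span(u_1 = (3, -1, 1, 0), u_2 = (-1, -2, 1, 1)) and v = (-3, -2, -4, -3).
proj_W(v) = (-3, 1, -1, 0)

Set up U = [u_1 | ... | u_2] ∈ R^(4×2). The projector onto W = col(U) is P = U (U^T U)^(-1) U^T.
Compute U^T U =
  [11, 0]
  [0, 7],
and U^T v = (-11, 0).
Solve U^T U · c = U^T v for the coefficients: c = (-1, 0). The projection is proj_W(v) = U c.
Check: (v - proj_W(v)) · u_1 = 0  (should be 0).
Check: (v - proj_W(v)) · u_2 = 0  (should be 0).
Result: proj_W(v) = (-3, 1, -1, 0).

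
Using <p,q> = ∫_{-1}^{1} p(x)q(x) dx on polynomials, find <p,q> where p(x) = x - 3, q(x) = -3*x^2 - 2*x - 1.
<p,q> = 32/3

Expand the product: p(x)·q(x) = -3*x^3 + 7*x^2 + 5*x + 3.
∫_{-1}^{1} of each monomial x^k gives [2/(k+1) if k even, 0 if k odd]. Integrating term-by-term (or equivalently evaluating the antiderivative F(x) = -3*x^4/4 + 7*x^3/3 + 5*x^2/2 + 3*x at the endpoints):
  F(1) − F(−1) = 85/12 − (-43/12) = 32/3.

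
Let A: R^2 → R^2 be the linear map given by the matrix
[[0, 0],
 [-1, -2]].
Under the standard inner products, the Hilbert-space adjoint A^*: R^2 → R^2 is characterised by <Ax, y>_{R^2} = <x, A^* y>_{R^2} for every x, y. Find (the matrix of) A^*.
A^* = A^T =
[[0, -1],
 [0, -2]]

For real matrices with standard dot products, the defining identity <Ax, y> = <x, A^* y> gives (Ax)^T y = x^T (A^*) y, i.e. x^T A^T y = x^T (A^*) y. Since this holds for all x, y, we must have A^* = A^T. Therefore
A^* =
[[0, -1],
 [0, -2]].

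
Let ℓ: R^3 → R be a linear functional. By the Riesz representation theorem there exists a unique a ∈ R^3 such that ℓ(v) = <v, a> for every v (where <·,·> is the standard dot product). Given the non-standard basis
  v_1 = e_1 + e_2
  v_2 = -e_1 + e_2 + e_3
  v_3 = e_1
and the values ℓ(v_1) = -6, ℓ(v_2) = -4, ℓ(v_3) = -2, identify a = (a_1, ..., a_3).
a = (-2, -4, -2)

Write a = (a_1, ..., a_3) in the standard basis. For each basis vector v_i, ℓ(v_i) = <v_i, a> is a linear equation in the a_j's. Collect the n equations into a matrix system V a = ℓ, where row i of V is v_i (expressed in the standard basis). Since V is invertible (lower-triangular with 1s on the diagonal, up to permutation), solve by back-substitution:
  V =
[[1, 1, 0],
 [-1, 1, 1],
 [1, 0, 0]]
  V a = (-6, -4, -2)
Solving gives a = (-2, -4, -2).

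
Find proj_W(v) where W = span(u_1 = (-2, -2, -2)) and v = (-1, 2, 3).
proj_W(v) = (4/3, 4/3, 4/3)

Set up U = [u_1 | ... | u_1] ∈ R^(3×1). The projector onto W = col(U) is P = U (U^T U)^(-1) U^T.
Compute U^T U =
  [12],
and U^T v = (-8).
Solve U^T U · c = U^T v for the coefficients: c = (-2/3). The projection is proj_W(v) = U c.
Check: (v - proj_W(v)) · u_1 = 0  (should be 0).
Result: proj_W(v) = (4/3, 4/3, 4/3).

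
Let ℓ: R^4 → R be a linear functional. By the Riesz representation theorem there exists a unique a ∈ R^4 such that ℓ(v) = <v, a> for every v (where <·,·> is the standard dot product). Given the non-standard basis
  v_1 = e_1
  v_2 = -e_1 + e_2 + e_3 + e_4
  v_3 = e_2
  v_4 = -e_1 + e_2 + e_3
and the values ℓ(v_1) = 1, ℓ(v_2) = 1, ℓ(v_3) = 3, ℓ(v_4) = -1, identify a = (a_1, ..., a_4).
a = (1, 3, -3, 2)

Write a = (a_1, ..., a_4) in the standard basis. For each basis vector v_i, ℓ(v_i) = <v_i, a> is a linear equation in the a_j's. Collect the n equations into a matrix system V a = ℓ, where row i of V is v_i (expressed in the standard basis). Since V is invertible (lower-triangular with 1s on the diagonal, up to permutation), solve by back-substitution:
  V =
[[1, 0, 0, 0],
 [-1, 1, 1, 1],
 [0, 1, 0, 0],
 [-1, 1, 1, 0]]
  V a = (1, 1, 3, -1)
Solving gives a = (1, 3, -3, 2).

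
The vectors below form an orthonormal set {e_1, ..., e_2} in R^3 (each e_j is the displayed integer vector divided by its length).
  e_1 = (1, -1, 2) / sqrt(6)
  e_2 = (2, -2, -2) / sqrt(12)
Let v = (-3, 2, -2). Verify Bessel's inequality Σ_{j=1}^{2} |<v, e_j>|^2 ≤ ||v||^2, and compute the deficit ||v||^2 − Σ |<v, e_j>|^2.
Σ |<v, e_j>|^2 = 33/2; ||v||^2 = 17; deficit = 1/2

Write each e_j = u_j / sqrt(<u_j, u_j>) where u_j is the displayed integer vector. Then <v, e_j> = <v, u_j> / sqrt(<u_j, u_j>), so |<v, e_j>|^2 = <v, u_j>^2 / <u_j, u_j>.
Coefficients: <v, e_1> = -9/sqrt(6), <v, e_2> = -6/sqrt(12).
Square and sum: Σ |<v, e_j>|^2 = 33/2.
Compute ||v||^2 = v·v = 17.
Deficit = 17 − 33/2 = 1/2 ≥ 0, confirming Bessel's inequality. (The deficit equals ||v − Σ <v,e_j> e_j||^2, the squared distance from v to span{e_j}.)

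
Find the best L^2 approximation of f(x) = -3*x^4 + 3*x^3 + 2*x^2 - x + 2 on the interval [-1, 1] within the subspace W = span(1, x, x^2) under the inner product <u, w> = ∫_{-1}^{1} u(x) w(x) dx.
g(x) = -4*x^2/7 + 4*x/5 + 79/35

The best approximation g ∈ W is the orthogonal projection of f onto W. Writing g = a_0 + a_1 x + a_2 x^2, the coefficients solve the normal equations G · a = b where
  G_{ij} = <φ_i, φ_j> and b_i = <f, φ_i>, with φ_0 = 1, φ_1 = x, φ_2 = x^2.
G =
  [2, 0, 2/3]
  [0, 2/3, 0]
  [2/3, 0, 2/5],
b = (62/15, 8/15, 134/105).
Solving gives a_0 = 79/35, a_1 = 4/5, a_2 = -4/7, so
  g(x) = -4*x^2/7 + 4*x/5 + 79/35.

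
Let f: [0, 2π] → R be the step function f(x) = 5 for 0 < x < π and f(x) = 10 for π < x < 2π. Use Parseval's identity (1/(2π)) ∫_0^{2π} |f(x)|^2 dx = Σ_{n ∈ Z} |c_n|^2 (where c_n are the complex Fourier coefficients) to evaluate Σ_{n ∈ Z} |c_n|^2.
Σ |c_n|^2 = 125/2

Parseval equates the L^2 energy of f (normalised by 1/(2π)) with the ℓ^2 sum of its Fourier coefficients: (1/(2π)) ∫_0^{2π} |f|^2 = Σ |c_n|^2.
Compute the left side: (1/(2π)) [∫_0^π 5^2 dx + ∫_π^{2π} 10^2 dx] = (1/(2π)) · (25π + 100π) = (25 + 100)/2 = 125/2.
So Σ_{n ∈ Z} |c_n|^2 = 125/2.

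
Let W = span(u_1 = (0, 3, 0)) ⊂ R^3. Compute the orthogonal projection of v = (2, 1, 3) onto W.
proj_W(v) = (0, 1, 0)

Set up U = [u_1 | ... | u_1] ∈ R^(3×1). The projector onto W = col(U) is P = U (U^T U)^(-1) U^T.
Compute U^T U =
  [9],
and U^T v = (3).
Solve U^T U · c = U^T v for the coefficients: c = (1/3). The projection is proj_W(v) = U c.
Check: (v - proj_W(v)) · u_1 = 0  (should be 0).
Result: proj_W(v) = (0, 1, 0).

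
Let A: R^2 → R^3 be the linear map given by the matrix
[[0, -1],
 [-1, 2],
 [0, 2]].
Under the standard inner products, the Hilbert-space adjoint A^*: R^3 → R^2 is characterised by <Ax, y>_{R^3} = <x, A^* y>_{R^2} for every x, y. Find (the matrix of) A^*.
A^* = A^T =
[[0, -1, 0],
 [-1, 2, 2]]

For real matrices with standard dot products, the defining identity <Ax, y> = <x, A^* y> gives (Ax)^T y = x^T (A^*) y, i.e. x^T A^T y = x^T (A^*) y. Since this holds for all x, y, we must have A^* = A^T. Therefore
A^* =
[[0, -1, 0],
 [-1, 2, 2]].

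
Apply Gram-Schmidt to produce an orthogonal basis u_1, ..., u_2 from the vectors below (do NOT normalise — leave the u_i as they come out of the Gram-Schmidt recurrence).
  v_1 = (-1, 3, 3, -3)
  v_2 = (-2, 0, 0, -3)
Orthogonal basis:
  u_1 = (-1, 3, 3, -3)
  u_2 = (-45/28, -33/28, -33/28, -51/28)

Apply the Gram-Schmidt recurrence
  u_1 = v_1
  u_i = v_i − Σ_{j<i} ((v_i · u_j) / (u_j · u_j)) · u_j.

Step by step this gives:
  u_1 = (-1, 3, 3, -3)
  u_2 = (-45/28, -33/28, -33/28, -51/28)

Orthogonality check:
  u_2 · u_1 = 0 (should be 0)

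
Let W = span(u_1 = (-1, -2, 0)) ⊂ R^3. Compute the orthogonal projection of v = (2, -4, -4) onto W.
proj_W(v) = (-6/5, -12/5, 0)

Set up U = [u_1 | ... | u_1] ∈ R^(3×1). The projector onto W = col(U) is P = U (U^T U)^(-1) U^T.
Compute U^T U =
  [5],
and U^T v = (6).
Solve U^T U · c = U^T v for the coefficients: c = (6/5). The projection is proj_W(v) = U c.
Check: (v - proj_W(v)) · u_1 = 0  (should be 0).
Result: proj_W(v) = (-6/5, -12/5, 0).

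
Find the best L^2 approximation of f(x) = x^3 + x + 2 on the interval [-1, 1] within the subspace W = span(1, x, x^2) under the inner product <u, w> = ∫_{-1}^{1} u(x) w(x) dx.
g(x) = 8*x/5 + 2

The best approximation g ∈ W is the orthogonal projection of f onto W. Writing g = a_0 + a_1 x + a_2 x^2, the coefficients solve the normal equations G · a = b where
  G_{ij} = <φ_i, φ_j> and b_i = <f, φ_i>, with φ_0 = 1, φ_1 = x, φ_2 = x^2.
G =
  [2, 0, 2/3]
  [0, 2/3, 0]
  [2/3, 0, 2/5],
b = (4, 16/15, 4/3).
Solving gives a_0 = 2, a_1 = 8/5, a_2 = 0, so
  g(x) = 8*x/5 + 2.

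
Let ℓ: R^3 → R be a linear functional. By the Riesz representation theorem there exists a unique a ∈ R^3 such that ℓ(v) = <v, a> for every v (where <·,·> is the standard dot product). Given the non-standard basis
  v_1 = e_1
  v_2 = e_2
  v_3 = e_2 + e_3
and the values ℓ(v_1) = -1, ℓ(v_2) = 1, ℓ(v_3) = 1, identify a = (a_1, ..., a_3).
a = (-1, 1, 0)

Write a = (a_1, ..., a_3) in the standard basis. For each basis vector v_i, ℓ(v_i) = <v_i, a> is a linear equation in the a_j's. Collect the n equations into a matrix system V a = ℓ, where row i of V is v_i (expressed in the standard basis). Since V is invertible (lower-triangular with 1s on the diagonal, up to permutation), solve by back-substitution:
  V =
[[1, 0, 0],
 [0, 1, 0],
 [0, 1, 1]]
  V a = (-1, 1, 1)
Solving gives a = (-1, 1, 0).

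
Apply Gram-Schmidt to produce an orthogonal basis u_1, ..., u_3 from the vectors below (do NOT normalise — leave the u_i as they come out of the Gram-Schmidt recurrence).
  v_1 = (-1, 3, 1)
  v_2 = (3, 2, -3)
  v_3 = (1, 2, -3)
Orthogonal basis:
  u_1 = (-1, 3, 1)
  u_2 = (3, 2, -3)
  u_3 = (-1, 0, -1)

Apply the Gram-Schmidt recurrence
  u_1 = v_1
  u_i = v_i − Σ_{j<i} ((v_i · u_j) / (u_j · u_j)) · u_j.

Step by step this gives:
  u_1 = (-1, 3, 1)
  u_2 = (3, 2, -3)
  u_3 = (-1, 0, -1)

Orthogonality check:
  u_2 · u_1 = 0 (should be 0)
  u_3 · u_1 = 0 (should be 0)
  u_3 · u_2 = 0 (should be 0)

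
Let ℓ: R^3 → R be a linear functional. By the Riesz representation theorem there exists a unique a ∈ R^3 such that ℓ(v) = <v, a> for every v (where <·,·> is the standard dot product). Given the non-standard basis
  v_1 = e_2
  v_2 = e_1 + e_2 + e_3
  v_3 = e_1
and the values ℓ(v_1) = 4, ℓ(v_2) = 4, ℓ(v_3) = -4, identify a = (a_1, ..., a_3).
a = (-4, 4, 4)

Write a = (a_1, ..., a_3) in the standard basis. For each basis vector v_i, ℓ(v_i) = <v_i, a> is a linear equation in the a_j's. Collect the n equations into a matrix system V a = ℓ, where row i of V is v_i (expressed in the standard basis). Since V is invertible (lower-triangular with 1s on the diagonal, up to permutation), solve by back-substitution:
  V =
[[0, 1, 0],
 [1, 1, 1],
 [1, 0, 0]]
  V a = (4, 4, -4)
Solving gives a = (-4, 4, 4).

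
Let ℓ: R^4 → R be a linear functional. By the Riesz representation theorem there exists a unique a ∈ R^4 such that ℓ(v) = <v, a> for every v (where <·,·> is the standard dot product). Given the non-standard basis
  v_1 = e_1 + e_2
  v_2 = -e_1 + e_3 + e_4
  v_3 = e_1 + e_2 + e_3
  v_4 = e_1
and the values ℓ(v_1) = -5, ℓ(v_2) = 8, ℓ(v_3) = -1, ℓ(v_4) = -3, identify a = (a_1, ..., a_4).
a = (-3, -2, 4, 1)

Write a = (a_1, ..., a_4) in the standard basis. For each basis vector v_i, ℓ(v_i) = <v_i, a> is a linear equation in the a_j's. Collect the n equations into a matrix system V a = ℓ, where row i of V is v_i (expressed in the standard basis). Since V is invertible (lower-triangular with 1s on the diagonal, up to permutation), solve by back-substitution:
  V =
[[1, 1, 0, 0],
 [-1, 0, 1, 1],
 [1, 1, 1, 0],
 [1, 0, 0, 0]]
  V a = (-5, 8, -1, -3)
Solving gives a = (-3, -2, 4, 1).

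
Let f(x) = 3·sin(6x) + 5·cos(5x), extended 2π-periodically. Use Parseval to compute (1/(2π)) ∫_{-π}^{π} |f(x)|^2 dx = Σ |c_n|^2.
Σ |c_n|^2 = 17

Expand |f|^2 and use orthogonality of {sin(nx), cos(mx)} on [-π, π]:
  ∫_{-π}^{π} sin(nx)^2 dx = π, ∫ cos(mx)^2 dx = π, and cross terms integrate to 0.
So ∫_{-π}^{π} f(x)^2 dx = 3^2 · π + 5^2 · π = (9 + 25)π.
Divide by 2π: (9 + 25)/2 = 17.
By Parseval, this equals Σ |c_n|^2.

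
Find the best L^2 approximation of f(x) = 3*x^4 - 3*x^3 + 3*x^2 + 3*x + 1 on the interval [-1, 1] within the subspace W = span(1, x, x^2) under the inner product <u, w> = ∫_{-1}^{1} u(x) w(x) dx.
g(x) = 39*x^2/7 + 6*x/5 + 26/35

The best approximation g ∈ W is the orthogonal projection of f onto W. Writing g = a_0 + a_1 x + a_2 x^2, the coefficients solve the normal equations G · a = b where
  G_{ij} = <φ_i, φ_j> and b_i = <f, φ_i>, with φ_0 = 1, φ_1 = x, φ_2 = x^2.
G =
  [2, 0, 2/3]
  [0, 2/3, 0]
  [2/3, 0, 2/5],
b = (26/5, 4/5, 286/105).
Solving gives a_0 = 26/35, a_1 = 6/5, a_2 = 39/7, so
  g(x) = 39*x^2/7 + 6*x/5 + 26/35.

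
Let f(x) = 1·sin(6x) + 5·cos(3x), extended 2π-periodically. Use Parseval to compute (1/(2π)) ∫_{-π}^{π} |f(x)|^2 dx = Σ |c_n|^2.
Σ |c_n|^2 = 13

Expand |f|^2 and use orthogonality of {sin(nx), cos(mx)} on [-π, π]:
  ∫_{-π}^{π} sin(nx)^2 dx = π, ∫ cos(mx)^2 dx = π, and cross terms integrate to 0.
So ∫_{-π}^{π} f(x)^2 dx = 1^2 · π + 5^2 · π = (1 + 25)π.
Divide by 2π: (1 + 25)/2 = 13.
By Parseval, this equals Σ |c_n|^2.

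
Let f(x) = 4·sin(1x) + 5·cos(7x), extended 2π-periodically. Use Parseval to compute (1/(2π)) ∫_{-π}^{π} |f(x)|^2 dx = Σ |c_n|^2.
Σ |c_n|^2 = 41/2

Expand |f|^2 and use orthogonality of {sin(nx), cos(mx)} on [-π, π]:
  ∫_{-π}^{π} sin(nx)^2 dx = π, ∫ cos(mx)^2 dx = π, and cross terms integrate to 0.
So ∫_{-π}^{π} f(x)^2 dx = 4^2 · π + 5^2 · π = (16 + 25)π.
Divide by 2π: (16 + 25)/2 = 41/2.
By Parseval, this equals Σ |c_n|^2.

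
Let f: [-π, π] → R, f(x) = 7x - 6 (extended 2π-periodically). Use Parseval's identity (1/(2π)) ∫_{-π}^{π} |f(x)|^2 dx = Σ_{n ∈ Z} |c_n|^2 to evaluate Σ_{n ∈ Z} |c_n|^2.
Σ |c_n|^2 = 49π^2/3 + 36

Expand and integrate term by term over [-π, π]:
  ∫ (7x)^2 dx = 49·(2π^3/3); ∫ 2·7·(-6)·x dx = 0 (odd integrand); ∫ (-6)^2 dx = 36·2π.
So (1/(2π)) ∫_{-π}^{π} (7x - 6)^2 dx = 49π^2/3 + 36 = 49π^2/3 + 36.
Parseval ⇒ Σ |c_n|^2 = 49π^2/3 + 36.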